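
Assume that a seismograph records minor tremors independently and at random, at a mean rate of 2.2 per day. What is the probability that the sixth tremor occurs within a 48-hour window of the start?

0.2801

Over the interval, μ = 2.2 × 2 = 4.4 (a 48-hour window = 2 days).
The sixth arrival falls in the interval iff at least 6 events occur there: P(S_6 ≤ t) = P(N ≥ 6) = 1 − P(N ≤ 5) ≈ 0.2801.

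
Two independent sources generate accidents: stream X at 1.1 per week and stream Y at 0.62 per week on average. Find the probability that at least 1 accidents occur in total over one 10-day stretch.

Independent Poisson processes superpose: combined rate λ = 1.1 + 0.62 = 1.72 per week.
Over the interval, μ = 1.72 × 10/7 ≈ 2.45714 (a 10-day stretch = 10/7 weeks).
P(N ≥ 1) = 1 − P(N ≤ 0) ≈ 0.9143.

0.9143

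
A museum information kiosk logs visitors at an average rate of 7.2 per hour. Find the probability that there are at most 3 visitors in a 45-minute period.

0.2133

Over the interval, μ = 7.2 × 0.75 = 5.4 (a 45-minute period = 0.75 hours).
P(N ≤ 3) = Σ_{j=0}^{3} e^(−μ) μ^j/j! ≈ 0.2133.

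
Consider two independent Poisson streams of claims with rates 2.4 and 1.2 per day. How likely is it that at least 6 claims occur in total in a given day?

Independent Poisson processes superpose: combined rate λ = 2.4 + 1.2 = 3.6 per day.
So μ = 3.6.
P(N ≥ 6) = 1 − P(N ≤ 5) ≈ 0.1559.

0.1559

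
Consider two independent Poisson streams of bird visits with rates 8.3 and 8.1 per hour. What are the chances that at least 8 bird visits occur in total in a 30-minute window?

Independent Poisson processes superpose: combined rate λ = 8.3 + 8.1 = 16.4 per hour.
Over the interval, μ = 16.4 × 0.5 = 8.2 (a 30-minute window = 0.5 hours).
P(N ≥ 8) = 1 − P(N ≤ 7) ≈ 0.5746.

0.5746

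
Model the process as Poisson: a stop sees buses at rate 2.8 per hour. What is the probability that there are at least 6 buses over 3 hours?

Over the interval, μ = 2.8 × 3 = 8.4 (3 hours).
P(N ≥ 6) = 1 − P(N ≤ 5) = 1 − Σ_{j=0}^{5} e^(−μ) μ^j/j! ≈ 0.8427.

0.8427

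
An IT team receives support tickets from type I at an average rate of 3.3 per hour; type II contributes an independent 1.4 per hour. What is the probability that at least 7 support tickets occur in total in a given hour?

Independent Poisson processes superpose: combined rate λ = 3.3 + 1.4 = 4.7 per hour.
So μ = 4.7.
P(N ≥ 7) = 1 − P(N ≤ 6) ≈ 0.1954.

0.1954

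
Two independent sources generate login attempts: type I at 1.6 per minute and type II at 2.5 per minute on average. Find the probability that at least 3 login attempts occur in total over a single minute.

Independent Poisson processes superpose: combined rate λ = 1.6 + 2.5 = 4.1 per minute.
So μ = 4.1.
P(N ≥ 3) = 1 − P(N ≤ 2) ≈ 0.7762.

0.7762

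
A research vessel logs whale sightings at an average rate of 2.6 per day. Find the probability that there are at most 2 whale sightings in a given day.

0.5184

With mean μ = 2.6 per day,
P(N ≤ 2) = Σ_{j=0}^{2} e^(−μ) μ^j/j! ≈ 0.5184.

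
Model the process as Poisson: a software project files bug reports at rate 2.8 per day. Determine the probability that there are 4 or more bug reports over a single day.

With mean μ = 2.8 per day,
P(N ≥ 4) = 1 − P(N ≤ 3) = 1 − Σ_{j=0}^{3} e^(−μ) μ^j/j! ≈ 0.3081.

0.3081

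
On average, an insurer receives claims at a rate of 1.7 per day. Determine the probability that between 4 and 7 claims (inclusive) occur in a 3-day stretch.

0.6047

Over the interval, μ = 1.7 × 3 = 5.1 (a 3-day stretch = 3 days).
P(4 ≤ N ≤ 7) = Σ_{j=4}^{7} e^(−5.1) · 5.1^j/j! ≈ 0.6047.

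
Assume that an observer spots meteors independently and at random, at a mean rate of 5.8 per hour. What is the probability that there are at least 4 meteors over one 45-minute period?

Over the interval, μ = 5.8 × 0.75 = 4.35 (a 45-minute period = 0.75 hours).
P(N ≥ 4) = 1 − P(N ≤ 3) = 1 − Σ_{j=0}^{3} e^(−μ) μ^j/j! ≈ 0.6318.

0.6318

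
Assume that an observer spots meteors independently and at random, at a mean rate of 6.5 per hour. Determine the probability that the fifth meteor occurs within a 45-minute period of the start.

0.5373

Over the interval, μ = 6.5 × 0.75 = 4.875 (a 45-minute period = 0.75 hours).
The fifth arrival falls in the interval iff at least 5 events occur there: P(S_5 ≤ t) = P(N ≥ 5) = 1 − P(N ≤ 4) ≈ 0.5373.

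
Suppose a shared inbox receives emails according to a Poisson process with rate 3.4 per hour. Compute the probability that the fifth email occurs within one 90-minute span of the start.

Over the interval, μ = 3.4 × 1.5 = 5.1 (a 90-minute span = 1.5 hours).
The fifth arrival falls in the interval iff at least 5 events occur there: P(S_5 ≤ t) = P(N ≥ 5) = 1 − P(N ≤ 4) ≈ 0.5769.

0.5769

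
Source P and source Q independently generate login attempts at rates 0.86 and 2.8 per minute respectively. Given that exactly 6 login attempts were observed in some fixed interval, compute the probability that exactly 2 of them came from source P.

Given the total, each event is independently from source P with probability p = λ_P/(λ_P+λ_Q) = 0.86/3.66 ≈ 0.2350.
So K ~ Binomial(6, 0.86/3.66): P(K = 2) = C(6,2) · (0.86/3.66)^2 · (2.8/3.66)^4 ≈ 0.2837.

0.2837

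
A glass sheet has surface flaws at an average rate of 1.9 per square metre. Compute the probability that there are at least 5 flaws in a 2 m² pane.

0.3322

Over the interval, μ = 1.9 × 2 = 3.8 (a 2 m² pane = 2 square metres).
P(N ≥ 5) = 1 − P(N ≤ 4) = 1 − Σ_{j=0}^{4} e^(−μ) μ^j/j! ≈ 0.3322.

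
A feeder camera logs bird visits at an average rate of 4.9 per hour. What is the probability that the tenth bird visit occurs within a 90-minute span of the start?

0.2067

Over the interval, μ = 4.9 × 1.5 = 7.35 (a 90-minute span = 1.5 hours).
The tenth arrival falls in the interval iff at least 10 events occur there: P(S_10 ≤ t) = P(N ≥ 10) = 1 − P(N ≤ 9) ≈ 0.2067.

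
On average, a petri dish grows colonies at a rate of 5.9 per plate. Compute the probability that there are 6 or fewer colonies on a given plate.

With mean μ = 5.9 per plate,
P(N ≤ 6) = Σ_{j=0}^{6} e^(−μ) μ^j/j! ≈ 0.6224.

0.6224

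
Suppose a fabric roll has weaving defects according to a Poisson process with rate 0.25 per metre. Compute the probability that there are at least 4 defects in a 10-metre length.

0.2424

Over the interval, μ = 0.25 × 10 = 2.5 (a 10-metre length = 10 metres).
P(N ≥ 4) = 1 − P(N ≤ 3) = 1 − Σ_{j=0}^{3} e^(−μ) μ^j/j! ≈ 0.2424.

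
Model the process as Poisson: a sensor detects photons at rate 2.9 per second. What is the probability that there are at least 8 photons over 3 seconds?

0.6398

Over the interval, μ = 2.9 × 3 = 8.7 (3 seconds).
P(N ≥ 8) = 1 − P(N ≤ 7) = 1 − Σ_{j=0}^{7} e^(−μ) μ^j/j! ≈ 0.6398.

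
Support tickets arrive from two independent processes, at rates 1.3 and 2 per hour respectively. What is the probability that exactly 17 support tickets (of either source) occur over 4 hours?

Independent Poisson processes superpose: combined rate λ = 1.3 + 2 = 3.3 per hour.
Over the interval, μ = 3.3 × 4 = 13.2 (4 hours).
P(N = 17) = e^(−13.2) · 13.2^17/17! ≈ 0.0583.

0.0583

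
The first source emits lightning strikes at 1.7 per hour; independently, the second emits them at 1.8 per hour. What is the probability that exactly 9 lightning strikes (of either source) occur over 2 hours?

0.1014

Independent Poisson processes superpose: combined rate λ = 1.7 + 1.8 = 3.5 per hour.
Over the interval, μ = 3.5 × 2 = 7 (2 hours).
P(N = 9) = e^(−7) · 7^9/9! ≈ 0.1014.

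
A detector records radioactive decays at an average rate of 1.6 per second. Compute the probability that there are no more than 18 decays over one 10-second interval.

0.7423

Over the interval, μ = 1.6 × 10 = 16 (a 10-second interval = 10 seconds).
P(N ≤ 18) = Σ_{j=0}^{18} e^(−μ) μ^j/j! ≈ 0.7423.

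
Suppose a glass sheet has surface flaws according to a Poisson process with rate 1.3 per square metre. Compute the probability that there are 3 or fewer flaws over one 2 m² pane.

0.7360

Over the interval, μ = 1.3 × 2 = 2.6 (a 2 m² pane = 2 square metres).
P(N ≤ 3) = Σ_{j=0}^{3} e^(−μ) μ^j/j! ≈ 0.7360.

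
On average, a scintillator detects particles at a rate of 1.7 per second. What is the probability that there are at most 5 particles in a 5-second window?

Over the interval, μ = 1.7 × 5 = 8.5 (a 5-second window = 5 seconds).
P(N ≤ 5) = Σ_{j=0}^{5} e^(−μ) μ^j/j! ≈ 0.1496.

0.1496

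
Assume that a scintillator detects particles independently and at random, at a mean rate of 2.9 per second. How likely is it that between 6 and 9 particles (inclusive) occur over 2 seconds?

Over the interval, μ = 2.9 × 2 = 5.8 (2 seconds).
P(6 ≤ N ≤ 9) = Σ_{j=6}^{9} e^(−5.8) · 5.8^j/j! ≈ 0.4508.

0.4508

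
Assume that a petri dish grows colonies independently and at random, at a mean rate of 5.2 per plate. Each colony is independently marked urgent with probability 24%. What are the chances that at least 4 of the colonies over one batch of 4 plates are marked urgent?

Thinning: the colonies that are marked urgent themselves form a Poisson process with rate 0.24 × 5.2 = 1.248 per plate.
Over the interval, μ = 1.248 × 4 = 4.992 (a batch of 4 plates = 4 plates).
P(N ≥ 4) = 1 − P(N ≤ 3) ≈ 0.7338.

0.7338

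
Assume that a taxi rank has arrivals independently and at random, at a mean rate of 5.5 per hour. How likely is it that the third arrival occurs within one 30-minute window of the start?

Over the interval, μ = 5.5 × 0.5 = 2.75 (a 30-minute window = 0.5 hours).
The third arrival falls in the interval iff at least 3 events occur there: P(S_3 ≤ t) = P(N ≥ 3) = 1 − P(N ≤ 2) ≈ 0.5185.

0.5185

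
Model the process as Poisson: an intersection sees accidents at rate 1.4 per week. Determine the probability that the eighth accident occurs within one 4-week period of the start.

0.2030

Over the interval, μ = 1.4 × 4 = 5.6 (a 4-week period = 4 weeks).
The eighth arrival falls in the interval iff at least 8 events occur there: P(S_8 ≤ t) = P(N ≥ 8) = 1 − P(N ≤ 7) ≈ 0.2030.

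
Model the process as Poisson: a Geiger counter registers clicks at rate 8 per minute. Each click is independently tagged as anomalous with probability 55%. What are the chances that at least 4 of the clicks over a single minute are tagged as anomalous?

0.6406

Thinning: the clicks that are tagged as anomalous themselves form a Poisson process with rate 0.55 × 8 = 4.4 per minute.
So μ = 4.4.
P(N ≥ 4) = 1 − P(N ≤ 3) ≈ 0.6406.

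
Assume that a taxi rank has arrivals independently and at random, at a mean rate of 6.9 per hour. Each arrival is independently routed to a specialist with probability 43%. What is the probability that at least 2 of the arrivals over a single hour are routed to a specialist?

0.7959

Thinning: the arrivals that are routed to a specialist themselves form a Poisson process with rate 0.43 × 6.9 = 2.967 per hour.
So μ = 2.967.
P(N ≥ 2) = 1 − P(N ≤ 1) ≈ 0.7959.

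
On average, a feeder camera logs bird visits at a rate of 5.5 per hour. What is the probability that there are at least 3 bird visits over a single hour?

0.9116

With mean μ = 5.5 per hour,
P(N ≥ 3) = 1 − P(N ≤ 2) = 1 − Σ_{j=0}^{2} e^(−μ) μ^j/j! ≈ 0.9116.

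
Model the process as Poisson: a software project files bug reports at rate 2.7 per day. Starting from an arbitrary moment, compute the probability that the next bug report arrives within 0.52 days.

0.7544

Inter-arrival times are exponential with rate λ = 2.7 per day.
P(T ≤ 0.52) = 1 − e^(−λt) = 1 − e^(−2.7 × 0.52) = 1 − e^(−1.404) ≈ 0.7544.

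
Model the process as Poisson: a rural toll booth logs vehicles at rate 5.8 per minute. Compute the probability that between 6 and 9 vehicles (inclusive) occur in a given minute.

0.4508

With mean μ = 5.8 per minute,
P(6 ≤ N ≤ 9) = Σ_{j=6}^{9} e^(−5.8) · 5.8^j/j! ≈ 0.4508.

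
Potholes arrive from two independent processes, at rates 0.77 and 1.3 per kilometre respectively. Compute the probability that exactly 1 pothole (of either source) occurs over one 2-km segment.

Independent Poisson processes superpose: combined rate λ = 0.77 + 1.3 = 2.07 per kilometre.
Over the interval, μ = 2.07 × 2 = 4.14 (a 2-km segment = 2 kilometres).
P(N = 1) = e^(−4.14) · 4.14^1/1! ≈ 0.0659.

0.0659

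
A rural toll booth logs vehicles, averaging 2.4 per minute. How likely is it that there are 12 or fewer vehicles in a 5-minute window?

Over the interval, μ = 2.4 × 5 = 12 (a 5-minute window = 5 minutes).
P(N ≤ 12) = Σ_{j=0}^{12} e^(−μ) μ^j/j! ≈ 0.5760.

0.5760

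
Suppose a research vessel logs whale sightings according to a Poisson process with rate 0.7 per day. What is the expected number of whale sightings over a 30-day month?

E[N] = λt = 0.7 × 30 = 21 (a 30-day month = 30 days).

21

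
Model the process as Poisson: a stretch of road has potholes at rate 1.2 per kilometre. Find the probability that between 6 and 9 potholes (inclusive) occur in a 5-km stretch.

Over the interval, μ = 1.2 × 5 = 6 (a 5-km stretch = 5 kilometres).
P(6 ≤ N ≤ 9) = Σ_{j=6}^{9} e^(−6) · 6^j/j! ≈ 0.4704.

0.4704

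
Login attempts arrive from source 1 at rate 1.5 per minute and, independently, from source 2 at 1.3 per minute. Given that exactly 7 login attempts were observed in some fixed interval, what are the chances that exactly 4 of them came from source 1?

0.2885

Given the total, each event is independently from source 1 with probability p = λ_1/(λ_1+λ_2) = 1.5/2.8 ≈ 0.5357.
So K ~ Binomial(7, 1.5/2.8): P(K = 4) = C(7,4) · (1.5/2.8)^4 · (1.3/2.8)^3 ≈ 0.2885.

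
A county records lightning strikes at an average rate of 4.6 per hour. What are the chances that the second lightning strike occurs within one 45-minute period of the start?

0.8587

Over the interval, μ = 4.6 × 0.75 = 3.45 (a 45-minute period = 0.75 hours).
The second arrival falls in the interval iff at least 2 events occur there: P(S_2 ≤ t) = P(N ≥ 2) = 1 − P(N ≤ 1) ≈ 0.8587.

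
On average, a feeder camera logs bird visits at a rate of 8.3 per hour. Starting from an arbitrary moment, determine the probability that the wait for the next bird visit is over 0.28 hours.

0.0979

The wait for the next event is exponential with rate λ = 8.3 per hour.
P(T > 0.28) = e^(−λt) = e^(−8.3 × 0.28) = e^(−2.324) ≈ 0.0979.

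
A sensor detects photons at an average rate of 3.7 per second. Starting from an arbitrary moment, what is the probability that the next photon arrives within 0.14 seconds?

0.4043

Inter-arrival times are exponential with rate λ = 3.7 per second.
P(T ≤ 0.14) = 1 − e^(−λt) = 1 − e^(−3.7 × 0.14) = 1 − e^(−0.518) ≈ 0.4043.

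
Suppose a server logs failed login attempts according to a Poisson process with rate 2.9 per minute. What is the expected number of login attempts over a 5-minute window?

E[N] = λt = 2.9 × 5 = 14.5 (a 5-minute window = 5 minutes).

14.5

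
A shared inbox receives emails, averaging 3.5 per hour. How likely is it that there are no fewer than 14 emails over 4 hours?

0.5356

Over the interval, μ = 3.5 × 4 = 14 (4 hours).
P(N ≥ 14) = 1 − P(N ≤ 13) = 1 − Σ_{j=0}^{13} e^(−μ) μ^j/j! ≈ 0.5356.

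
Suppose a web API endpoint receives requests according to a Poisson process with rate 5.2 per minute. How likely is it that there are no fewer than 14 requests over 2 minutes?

0.1664

Over the interval, μ = 5.2 × 2 = 10.4 (2 minutes).
P(N ≥ 14) = 1 − P(N ≤ 13) = 1 − Σ_{j=0}^{13} e^(−μ) μ^j/j! ≈ 0.1664.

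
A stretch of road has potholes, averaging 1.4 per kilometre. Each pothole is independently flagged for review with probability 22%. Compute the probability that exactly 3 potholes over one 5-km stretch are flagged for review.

0.1305

Thinning: the potholes that are flagged for review themselves form a Poisson process with rate 0.22 × 1.4 = 0.308 per kilometre.
Over the interval, μ = 0.308 × 5 = 1.54 (a 5-km stretch = 5 kilometres).
P(N = 3) = e^(−1.54) · 1.54^3/3! ≈ 0.1305.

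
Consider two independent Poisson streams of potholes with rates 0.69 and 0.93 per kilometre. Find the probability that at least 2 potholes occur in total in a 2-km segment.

0.8339

Independent Poisson processes superpose: combined rate λ = 0.69 + 0.93 = 1.62 per kilometre.
Over the interval, μ = 1.62 × 2 = 3.24 (a 2-km segment = 2 kilometres).
P(N ≥ 2) = 1 − P(N ≤ 1) ≈ 0.8339.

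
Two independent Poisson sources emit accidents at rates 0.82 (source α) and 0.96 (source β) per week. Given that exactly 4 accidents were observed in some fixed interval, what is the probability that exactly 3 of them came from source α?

Given the total, each event is independently from source α with probability p = λ_α/(λ_α+λ_β) = 0.82/1.78 ≈ 0.4607.
So K ~ Binomial(4, 0.82/1.78): P(K = 3) = C(4,3) · (0.82/1.78)^3 · (0.96/1.78)^1 ≈ 0.2109.

0.2109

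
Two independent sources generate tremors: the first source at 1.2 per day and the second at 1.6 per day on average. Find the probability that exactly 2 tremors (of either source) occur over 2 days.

Independent Poisson processes superpose: combined rate λ = 1.2 + 1.6 = 2.8 per day.
Over the interval, μ = 2.8 × 2 = 5.6 (2 days).
P(N = 2) = e^(−5.6) · 5.6^2/2! ≈ 0.0580.

0.0580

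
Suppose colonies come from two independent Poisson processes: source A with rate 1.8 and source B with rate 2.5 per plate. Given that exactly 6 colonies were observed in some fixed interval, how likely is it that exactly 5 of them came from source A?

Given the total, each event is independently from source A with probability p = λ_A/(λ_A+λ_B) = 1.8/4.3 ≈ 0.4186.
So K ~ Binomial(6, 1.8/4.3): P(K = 5) = C(6,5) · (1.8/4.3)^5 · (2.5/4.3)^1 ≈ 0.0448.

0.0448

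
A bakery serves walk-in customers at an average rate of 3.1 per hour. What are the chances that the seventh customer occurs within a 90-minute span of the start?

Over the interval, μ = 3.1 × 1.5 = 4.65 (a 90-minute span = 1.5 hours).
The seventh arrival falls in the interval iff at least 7 events occur there: P(S_7 ≤ t) = P(N ≥ 7) = 1 − P(N ≤ 6) ≈ 0.1886.

0.1886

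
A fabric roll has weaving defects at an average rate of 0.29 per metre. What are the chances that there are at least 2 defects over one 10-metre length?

Over the interval, μ = 0.29 × 10 = 2.9 (a 10-metre length = 10 metres).
P(N ≥ 2) = 1 − P(N ≤ 1) = 1 − Σ_{j=0}^{1} e^(−μ) μ^j/j! ≈ 0.7854.

0.7854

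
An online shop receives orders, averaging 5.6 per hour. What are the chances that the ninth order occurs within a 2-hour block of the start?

Over the interval, μ = 5.6 × 2 = 11.2 (a 2-hour block = 2 hours).
The ninth arrival falls in the interval iff at least 9 events occur there: P(S_9 ≤ t) = P(N ≥ 9) = 1 − P(N ≤ 8) ≈ 0.7853.

0.7853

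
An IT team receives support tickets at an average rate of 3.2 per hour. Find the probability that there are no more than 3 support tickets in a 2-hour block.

0.1189

Over the interval, μ = 3.2 × 2 = 6.4 (a 2-hour block = 2 hours).
P(N ≤ 3) = Σ_{j=0}^{3} e^(−μ) μ^j/j! ≈ 0.1189.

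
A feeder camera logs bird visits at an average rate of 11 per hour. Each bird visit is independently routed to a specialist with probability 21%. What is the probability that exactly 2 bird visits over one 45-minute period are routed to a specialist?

Thinning: the bird visits that are routed to a specialist themselves form a Poisson process with rate 0.21 × 11 = 2.31 per hour.
Over the interval, μ = 2.31 × 0.75 = 1.7325 (a 45-minute period = 0.75 hours).
P(N = 2) = e^(−1.7325) · 1.7325^2/2! ≈ 0.2654.

0.2654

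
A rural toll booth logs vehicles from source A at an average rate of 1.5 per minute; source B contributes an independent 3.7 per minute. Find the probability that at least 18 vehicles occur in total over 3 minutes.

Independent Poisson processes superpose: combined rate λ = 1.5 + 3.7 = 5.2 per minute.
Over the interval, μ = 5.2 × 3 = 15.6 (3 minutes).
P(N ≥ 18) = 1 − P(N ≤ 17) ≈ 0.3038.

0.3038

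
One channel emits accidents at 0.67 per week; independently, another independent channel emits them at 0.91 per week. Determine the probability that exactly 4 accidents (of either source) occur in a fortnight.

0.1763

Independent Poisson processes superpose: combined rate λ = 0.67 + 0.91 = 1.58 per week.
Over the interval, μ = 1.58 × 2 = 3.16 (a fortnight = 2 weeks).
P(N = 4) = e^(−3.16) · 3.16^4/4! ≈ 0.1763.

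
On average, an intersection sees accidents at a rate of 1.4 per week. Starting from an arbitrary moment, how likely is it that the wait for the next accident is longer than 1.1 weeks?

0.2144

The wait for the next event is exponential with rate λ = 1.4 per week.
P(T > 1.1) = e^(−λt) = e^(−1.4 × 1.1) = e^(−1.54) ≈ 0.2144.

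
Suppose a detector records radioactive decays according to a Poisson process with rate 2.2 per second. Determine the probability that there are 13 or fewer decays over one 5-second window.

0.7813

Over the interval, μ = 2.2 × 5 = 11 (a 5-second window = 5 seconds).
P(N ≤ 13) = Σ_{j=0}^{13} e^(−μ) μ^j/j! ≈ 0.7813.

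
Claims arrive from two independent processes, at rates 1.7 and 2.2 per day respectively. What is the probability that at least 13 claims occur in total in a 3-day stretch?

Independent Poisson processes superpose: combined rate λ = 1.7 + 2.2 = 3.9 per day.
Over the interval, μ = 3.9 × 3 = 11.7 (a 3-day stretch = 3 days).
P(N ≥ 13) = 1 − P(N ≤ 12) ≈ 0.3898.

0.3898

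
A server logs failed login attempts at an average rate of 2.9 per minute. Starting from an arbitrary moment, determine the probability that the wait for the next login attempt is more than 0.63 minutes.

0.1609

The wait for the next event is exponential with rate λ = 2.9 per minute.
P(T > 0.63) = e^(−λt) = e^(−2.9 × 0.63) = e^(−1.827) ≈ 0.1609.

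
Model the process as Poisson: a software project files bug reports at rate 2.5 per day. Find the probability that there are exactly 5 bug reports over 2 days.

Over the interval, μ = 2.5 × 2 = 5 (2 days).
P(N = 5) = e^(−μ) μ^5/5! = e^(−5) · 5^5/120 ≈ 0.1755.

0.1755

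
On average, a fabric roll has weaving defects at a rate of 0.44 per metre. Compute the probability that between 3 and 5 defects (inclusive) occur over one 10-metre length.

Over the interval, μ = 0.44 × 10 = 4.4 (a 10-metre length = 10 metres).
P(3 ≤ N ≤ 5) = Σ_{j=3}^{5} e^(−4.4) · 4.4^j/j! ≈ 0.5348.

0.5348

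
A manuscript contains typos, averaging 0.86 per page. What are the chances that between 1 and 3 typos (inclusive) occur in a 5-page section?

0.3636

Over the interval, μ = 0.86 × 5 = 4.3 (a 5-page section = 5 pages).
P(1 ≤ N ≤ 3) = Σ_{j=1}^{3} e^(−4.3) · 4.3^j/j! ≈ 0.3636.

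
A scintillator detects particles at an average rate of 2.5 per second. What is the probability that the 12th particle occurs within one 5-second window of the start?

0.5942

Over the interval, μ = 2.5 × 5 = 12.5 (a 5-second window = 5 seconds).
The 12th arrival falls in the interval iff at least 12 events occur there: P(S_12 ≤ t) = P(N ≥ 12) = 1 − P(N ≤ 11) ≈ 0.5942.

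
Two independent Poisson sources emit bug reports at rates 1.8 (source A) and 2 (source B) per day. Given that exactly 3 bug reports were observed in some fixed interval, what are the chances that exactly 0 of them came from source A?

0.1458

Given the total, each event is independently from source A with probability p = λ_A/(λ_A+λ_B) = 1.8/3.8 ≈ 0.4737.
So K ~ Binomial(3, 1.8/3.8): P(K = 0) = C(3,0) · (1.8/3.8)^0 · (2/3.8)^3 ≈ 0.1458.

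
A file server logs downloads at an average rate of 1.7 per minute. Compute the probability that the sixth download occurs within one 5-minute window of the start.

Over the interval, μ = 1.7 × 5 = 8.5 (a 5-minute window = 5 minutes).
The sixth arrival falls in the interval iff at least 6 events occur there: P(S_6 ≤ t) = P(N ≥ 6) = 1 − P(N ≤ 5) ≈ 0.8504.

0.8504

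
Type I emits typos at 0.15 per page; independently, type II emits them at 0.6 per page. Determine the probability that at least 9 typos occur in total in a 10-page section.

Independent Poisson processes superpose: combined rate λ = 0.15 + 0.6 = 0.75 per page.
Over the interval, μ = 0.75 × 10 = 7.5 (a 10-page section = 10 pages).
P(N ≥ 9) = 1 − P(N ≤ 8) ≈ 0.3380.

0.3380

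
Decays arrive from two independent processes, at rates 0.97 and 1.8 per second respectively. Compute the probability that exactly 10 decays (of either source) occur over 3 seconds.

Independent Poisson processes superpose: combined rate λ = 0.97 + 1.8 = 2.77 per second.
Over the interval, μ = 2.77 × 3 = 8.31 (3 seconds).
P(N = 10) = e^(−8.31) · 8.31^10/10! ≈ 0.1065.

0.1065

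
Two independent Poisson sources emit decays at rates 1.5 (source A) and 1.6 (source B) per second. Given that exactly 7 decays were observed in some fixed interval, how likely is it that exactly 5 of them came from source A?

Given the total, each event is independently from source A with probability p = λ_A/(λ_A+λ_B) = 1.5/3.1 ≈ 0.4839.
So K ~ Binomial(7, 1.5/3.1): P(K = 5) = C(7,5) · (1.5/3.1)^5 · (1.6/3.1)^2 ≈ 0.1484.

0.1484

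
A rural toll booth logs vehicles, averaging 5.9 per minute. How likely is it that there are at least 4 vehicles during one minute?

With mean μ = 5.9 per minute,
P(N ≥ 4) = 1 − P(N ≤ 3) = 1 − Σ_{j=0}^{3} e^(−μ) μ^j/j! ≈ 0.8396.

0.8396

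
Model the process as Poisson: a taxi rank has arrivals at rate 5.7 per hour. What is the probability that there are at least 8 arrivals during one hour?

0.2159

With mean μ = 5.7 per hour,
P(N ≥ 8) = 1 − P(N ≤ 7) = 1 − Σ_{j=0}^{7} e^(−μ) μ^j/j! ≈ 0.2159.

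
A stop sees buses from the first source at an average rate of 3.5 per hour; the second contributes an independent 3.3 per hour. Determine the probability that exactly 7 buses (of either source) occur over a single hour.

0.1486

Independent Poisson processes superpose: combined rate λ = 3.5 + 3.3 = 6.8 per hour.
So μ = 6.8.
P(N = 7) = e^(−6.8) · 6.8^7/7! ≈ 0.1486.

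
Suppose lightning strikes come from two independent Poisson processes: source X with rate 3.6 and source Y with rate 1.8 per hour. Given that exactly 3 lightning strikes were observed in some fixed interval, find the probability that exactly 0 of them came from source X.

0.0370

Given the total, each event is independently from source X with probability p = λ_X/(λ_X+λ_Y) = 3.6/5.4 ≈ 0.6667.
So K ~ Binomial(3, 3.6/5.4): P(K = 0) = C(3,0) · (3.6/5.4)^0 · (1.8/5.4)^3 ≈ 0.0370.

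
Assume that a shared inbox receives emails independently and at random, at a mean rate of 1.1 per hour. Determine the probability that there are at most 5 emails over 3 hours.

0.8829

Over the interval, μ = 1.1 × 3 = 3.3 (3 hours).
P(N ≤ 5) = Σ_{j=0}^{5} e^(−μ) μ^j/j! ≈ 0.8829.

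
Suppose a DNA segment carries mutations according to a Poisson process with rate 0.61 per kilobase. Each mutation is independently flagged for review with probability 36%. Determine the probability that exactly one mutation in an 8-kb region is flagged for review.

Thinning: the mutations that are flagged for review themselves form a Poisson process with rate 0.36 × 0.61 = 0.2196 per kilobase.
Over the interval, μ = 0.2196 × 8 = 1.7568 (an 8-kb region = 8 kilobases).
P(N = 1) = e^(−1.7568) · 1.7568^1/1! ≈ 0.3032.

0.3032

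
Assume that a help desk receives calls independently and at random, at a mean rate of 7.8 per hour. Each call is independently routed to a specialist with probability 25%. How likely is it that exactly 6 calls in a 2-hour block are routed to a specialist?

Thinning: the calls that are routed to a specialist themselves form a Poisson process with rate 0.25 × 7.8 = 1.95 per hour.
Over the interval, μ = 1.95 × 2 = 3.9 (a 2-hour block = 2 hours).
P(N = 6) = e^(−3.9) · 3.9^6/6! ≈ 0.0989.

0.0989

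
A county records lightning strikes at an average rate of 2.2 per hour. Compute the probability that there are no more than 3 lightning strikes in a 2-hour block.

0.3594

Over the interval, μ = 2.2 × 2 = 4.4 (a 2-hour block = 2 hours).
P(N ≤ 3) = Σ_{j=0}^{3} e^(−μ) μ^j/j! ≈ 0.3594.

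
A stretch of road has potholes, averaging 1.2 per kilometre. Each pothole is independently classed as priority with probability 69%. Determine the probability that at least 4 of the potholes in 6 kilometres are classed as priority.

Thinning: the potholes that are classed as priority themselves form a Poisson process with rate 0.69 × 1.2 = 0.828 per kilometre.
Over the interval, μ = 0.828 × 6 = 4.968 (6 kilometres).
P(N ≥ 4) = 1 − P(N ≤ 3) ≈ 0.7305.

0.7305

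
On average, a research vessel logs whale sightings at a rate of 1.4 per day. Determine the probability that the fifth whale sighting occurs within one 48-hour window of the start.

Over the interval, μ = 1.4 × 2 = 2.8 (a 48-hour window = 2 days).
The fifth arrival falls in the interval iff at least 5 events occur there: P(S_5 ≤ t) = P(N ≥ 5) = 1 − P(N ≤ 4) ≈ 0.1523.

0.1523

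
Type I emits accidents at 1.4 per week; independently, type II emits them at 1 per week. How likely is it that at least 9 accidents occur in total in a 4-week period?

0.6204

Independent Poisson processes superpose: combined rate λ = 1.4 + 1 = 2.4 per week.
Over the interval, μ = 2.4 × 4 = 9.6 (a 4-week period = 4 weeks).
P(N ≥ 9) = 1 − P(N ≤ 8) ≈ 0.6204.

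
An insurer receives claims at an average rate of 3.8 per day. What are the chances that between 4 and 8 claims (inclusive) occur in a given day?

0.5105

With mean μ = 3.8 per day,
P(4 ≤ N ≤ 8) = Σ_{j=4}^{8} e^(−3.8) · 3.8^j/j! ≈ 0.5105.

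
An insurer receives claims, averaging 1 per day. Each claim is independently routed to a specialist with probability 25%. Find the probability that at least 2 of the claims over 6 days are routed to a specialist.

0.4422

Thinning: the claims that are routed to a specialist themselves form a Poisson process with rate 0.25 × 1 = 0.25 per day.
Over the interval, μ = 0.25 × 6 = 1.5 (6 days).
P(N ≥ 2) = 1 − P(N ≤ 1) ≈ 0.4422.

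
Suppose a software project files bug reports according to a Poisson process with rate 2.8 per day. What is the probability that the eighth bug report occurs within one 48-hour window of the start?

0.2030

Over the interval, μ = 2.8 × 2 = 5.6 (a 48-hour window = 2 days).
The eighth arrival falls in the interval iff at least 8 events occur there: P(S_8 ≤ t) = P(N ≥ 8) = 1 − P(N ≤ 7) ≈ 0.2030.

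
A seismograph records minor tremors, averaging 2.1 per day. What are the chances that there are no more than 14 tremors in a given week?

Over the interval, μ = 2.1 × 7 = 14.7 (a week = 7 days).
P(N ≤ 14) = Σ_{j=0}^{14} e^(−μ) μ^j/j! ≈ 0.4967.

0.4967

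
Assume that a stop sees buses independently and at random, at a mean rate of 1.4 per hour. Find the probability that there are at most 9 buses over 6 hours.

Over the interval, μ = 1.4 × 6 = 8.4 (6 hours).
P(N ≤ 9) = Σ_{j=0}^{9} e^(−μ) μ^j/j! ≈ 0.6659.

0.6659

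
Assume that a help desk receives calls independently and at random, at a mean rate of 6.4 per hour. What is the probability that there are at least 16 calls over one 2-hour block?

Over the interval, μ = 6.4 × 2 = 12.8 (a 2-hour block = 2 hours).
P(N ≥ 16) = 1 − P(N ≤ 15) = 1 − Σ_{j=0}^{15} e^(−μ) μ^j/j! ≈ 0.2190.

0.2190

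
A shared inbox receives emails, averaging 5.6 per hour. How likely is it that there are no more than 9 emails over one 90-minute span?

Over the interval, μ = 5.6 × 1.5 = 8.4 (a 90-minute span = 1.5 hours).
P(N ≤ 9) = Σ_{j=0}^{9} e^(−μ) μ^j/j! ≈ 0.6659.

0.6659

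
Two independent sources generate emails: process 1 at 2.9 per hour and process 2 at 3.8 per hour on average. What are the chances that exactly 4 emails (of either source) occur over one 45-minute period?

0.1746

Independent Poisson processes superpose: combined rate λ = 2.9 + 3.8 = 6.7 per hour.
Over the interval, μ = 6.7 × 0.75 = 5.025 (a 45-minute period = 0.75 hours).
P(N = 4) = e^(−5.025) · 5.025^4/4! ≈ 0.1746.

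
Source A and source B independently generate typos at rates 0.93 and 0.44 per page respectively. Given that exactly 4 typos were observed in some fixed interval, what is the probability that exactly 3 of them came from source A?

0.4019

Given the total, each event is independently from source A with probability p = λ_A/(λ_A+λ_B) = 0.93/1.37 ≈ 0.6788.
So K ~ Binomial(4, 0.93/1.37): P(K = 3) = C(4,3) · (0.93/1.37)^3 · (0.44/1.37)^1 ≈ 0.4019.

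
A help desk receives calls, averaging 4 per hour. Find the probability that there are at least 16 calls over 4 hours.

0.5333

Over the interval, μ = 4 × 4 = 16 (4 hours).
P(N ≥ 16) = 1 − P(N ≤ 15) = 1 − Σ_{j=0}^{15} e^(−μ) μ^j/j! ≈ 0.5333.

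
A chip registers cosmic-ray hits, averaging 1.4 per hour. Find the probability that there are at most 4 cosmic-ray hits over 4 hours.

0.3422

Over the interval, μ = 1.4 × 4 = 5.6 (4 hours).
P(N ≤ 4) = Σ_{j=0}^{4} e^(−μ) μ^j/j! ≈ 0.3422.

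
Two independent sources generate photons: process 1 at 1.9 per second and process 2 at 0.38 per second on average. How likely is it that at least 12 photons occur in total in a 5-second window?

Independent Poisson processes superpose: combined rate λ = 1.9 + 0.38 = 2.28 per second.
Over the interval, μ = 2.28 × 5 = 11.4 (a 5-second window = 5 seconds).
P(N ≥ 12) = 1 − P(N ≤ 11) ≈ 0.4684.

0.4684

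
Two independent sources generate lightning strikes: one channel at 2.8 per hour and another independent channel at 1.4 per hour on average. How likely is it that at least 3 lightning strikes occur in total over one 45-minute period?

0.6096

Independent Poisson processes superpose: combined rate λ = 2.8 + 1.4 = 4.2 per hour.
Over the interval, μ = 4.2 × 0.75 = 3.15 (a 45-minute period = 0.75 hours).
P(N ≥ 3) = 1 − P(N ≤ 2) ≈ 0.6096.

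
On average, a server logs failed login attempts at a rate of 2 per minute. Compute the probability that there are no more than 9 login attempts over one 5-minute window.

Over the interval, μ = 2 × 5 = 10 (a 5-minute window = 5 minutes).
P(N ≤ 9) = Σ_{j=0}^{9} e^(−μ) μ^j/j! ≈ 0.4579.

0.4579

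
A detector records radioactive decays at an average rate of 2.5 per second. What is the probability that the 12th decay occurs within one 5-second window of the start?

Over the interval, μ = 2.5 × 5 = 12.5 (a 5-second window = 5 seconds).
The 12th arrival falls in the interval iff at least 12 events occur there: P(S_12 ≤ t) = P(N ≥ 12) = 1 − P(N ≤ 11) ≈ 0.5942.

0.5942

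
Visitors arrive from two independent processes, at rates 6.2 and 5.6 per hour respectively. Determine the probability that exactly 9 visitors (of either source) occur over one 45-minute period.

Independent Poisson processes superpose: combined rate λ = 6.2 + 5.6 = 11.8 per hour.
Over the interval, μ = 11.8 × 0.75 = 8.85 (a 45-minute period = 0.75 hours).
P(N = 9) = e^(−8.85) · 8.85^9/9! ≈ 0.1316.

0.1316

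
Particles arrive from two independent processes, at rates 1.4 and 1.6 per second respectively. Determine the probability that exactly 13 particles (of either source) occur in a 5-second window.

0.0956

Independent Poisson processes superpose: combined rate λ = 1.4 + 1.6 = 3 per second.
Over the interval, μ = 3 × 5 = 15 (a 5-second window = 5 seconds).
P(N = 13) = e^(−15) · 15^13/13! ≈ 0.0956.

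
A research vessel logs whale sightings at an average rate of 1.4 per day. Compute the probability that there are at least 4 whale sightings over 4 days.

0.8094

Over the interval, μ = 1.4 × 4 = 5.6 (4 days).
P(N ≥ 4) = 1 − P(N ≤ 3) = 1 − Σ_{j=0}^{3} e^(−μ) μ^j/j! ≈ 0.8094.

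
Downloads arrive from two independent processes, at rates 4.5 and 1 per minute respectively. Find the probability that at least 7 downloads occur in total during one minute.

Independent Poisson processes superpose: combined rate λ = 4.5 + 1 = 5.5 per minute.
So μ = 5.5.
P(N ≥ 7) = 1 − P(N ≤ 6) ≈ 0.3140.

0.3140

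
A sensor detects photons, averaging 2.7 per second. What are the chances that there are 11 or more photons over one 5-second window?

0.7888

Over the interval, μ = 2.7 × 5 = 13.5 (a 5-second window = 5 seconds).
P(N ≥ 11) = 1 − P(N ≤ 10) = 1 − Σ_{j=0}^{10} e^(−μ) μ^j/j! ≈ 0.7888.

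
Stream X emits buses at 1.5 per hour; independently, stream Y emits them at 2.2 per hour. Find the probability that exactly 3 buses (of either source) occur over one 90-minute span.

Independent Poisson processes superpose: combined rate λ = 1.5 + 2.2 = 3.7 per hour.
Over the interval, μ = 3.7 × 1.5 = 5.55 (a 90-minute span = 1.5 hours).
P(N = 3) = e^(−5.55) · 5.55^3/3! ≈ 0.1108.

0.1108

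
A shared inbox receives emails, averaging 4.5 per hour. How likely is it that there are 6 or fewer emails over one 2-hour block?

Over the interval, μ = 4.5 × 2 = 9 (a 2-hour block = 2 hours).
P(N ≤ 6) = Σ_{j=0}^{6} e^(−μ) μ^j/j! ≈ 0.2068.

0.2068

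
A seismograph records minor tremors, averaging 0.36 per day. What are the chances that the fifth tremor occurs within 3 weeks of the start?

0.8723

Over the interval, μ = 0.36 × 21 = 7.56 (3 weeks = 21 days).
The fifth arrival falls in the interval iff at least 5 events occur there: P(S_5 ≤ t) = P(N ≥ 5) = 1 − P(N ≤ 4) ≈ 0.8723.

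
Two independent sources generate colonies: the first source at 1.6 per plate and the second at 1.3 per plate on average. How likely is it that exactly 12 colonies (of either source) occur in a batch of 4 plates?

Independent Poisson processes superpose: combined rate λ = 1.6 + 1.3 = 2.9 per plate.
Over the interval, μ = 2.9 × 4 = 11.6 (a batch of 4 plates = 4 plates).
P(N = 12) = e^(−11.6) · 11.6^12/12! ≈ 0.1136.

0.1136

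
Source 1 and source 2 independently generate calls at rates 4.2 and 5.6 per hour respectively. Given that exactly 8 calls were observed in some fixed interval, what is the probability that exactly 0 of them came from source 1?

0.0114

Given the total, each event is independently from source 1 with probability p = λ_1/(λ_1+λ_2) = 4.2/9.8 ≈ 0.4286.
So K ~ Binomial(8, 4.2/9.8): P(K = 0) = C(8,0) · (4.2/9.8)^0 · (5.6/9.8)^8 ≈ 0.0114.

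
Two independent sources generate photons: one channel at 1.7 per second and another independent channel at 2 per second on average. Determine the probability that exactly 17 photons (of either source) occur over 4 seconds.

0.0824

Independent Poisson processes superpose: combined rate λ = 1.7 + 2 = 3.7 per second.
Over the interval, μ = 3.7 × 4 = 14.8 (4 seconds).
P(N = 17) = e^(−14.8) · 14.8^17/17! ≈ 0.0824.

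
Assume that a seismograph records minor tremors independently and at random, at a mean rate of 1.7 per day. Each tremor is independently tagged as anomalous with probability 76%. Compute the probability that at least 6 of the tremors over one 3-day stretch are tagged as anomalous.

0.1958

Thinning: the tremors that are tagged as anomalous themselves form a Poisson process with rate 0.76 × 1.7 = 1.292 per day.
Over the interval, μ = 1.292 × 3 = 3.876 (a 3-day stretch = 3 days).
P(N ≥ 6) = 1 − P(N ≤ 5) ≈ 0.1958.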